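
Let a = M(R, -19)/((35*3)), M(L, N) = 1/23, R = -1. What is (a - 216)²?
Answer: 272107246321/5832225 ≈ 46656.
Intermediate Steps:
M(L, N) = 1/23
a = 1/2415 (a = 1/(23*((35*3))) = (1/23)/105 = (1/23)*(1/105) = 1/2415 ≈ 0.00041408)
(a - 216)² = (1/2415 - 216)² = (-521639/2415)² = 272107246321/5832225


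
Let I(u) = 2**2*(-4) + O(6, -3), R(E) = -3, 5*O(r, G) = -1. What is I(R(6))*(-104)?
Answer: 8424/5 ≈ 1684.8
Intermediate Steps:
O(r, G) = -1/5 (O(r, G) = (1/5)*(-1) = -1/5)
I(u) = -81/5 (I(u) = 2**2*(-4) - 1/5 = 4*(-4) - 1/5 = -16 - 1/5 = -81/5)
I(R(6))*(-104) = -81/5*(-104) = 8424/5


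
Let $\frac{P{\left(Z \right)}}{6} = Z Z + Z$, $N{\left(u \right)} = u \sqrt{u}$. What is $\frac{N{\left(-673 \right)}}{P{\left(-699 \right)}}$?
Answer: $- \frac{673 i \sqrt{673}}{2927412} \approx - 0.005964 i$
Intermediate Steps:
$N{\left(u \right)} = u^{\frac{3}{2}}$
$P{\left(Z \right)} = 6 Z + 6 Z^{2}$ ($P{\left(Z \right)} = 6 \left(Z Z + Z\right) = 6 \left(Z^{2} + Z\right) = 6 \left(Z + Z^{2}\right) = 6 Z + 6 Z^{2}$)
$\frac{N{\left(-673 \right)}}{P{\left(-699 \right)}} = \frac{\left(-673\right)^{\frac{3}{2}}}{6 \left(-699\right) \left(1 - 699\right)} = \frac{\left(-673\right) i \sqrt{673}}{6 \left(-699\right) \left(-698\right)} = \frac{\left(-673\right) i \sqrt{673}}{2927412} = - 673 i \sqrt{673} \cdot \frac{1}{2927412} = - \frac{673 i \sqrt{673}}{2927412}$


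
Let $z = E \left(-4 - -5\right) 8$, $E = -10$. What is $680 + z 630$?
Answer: $-49720$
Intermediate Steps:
$z = -80$ ($z = - 10 \left(-4 - -5\right) 8 = - 10 \left(-4 + 5\right) 8 = \left(-10\right) 1 \cdot 8 = \left(-10\right) 8 = -80$)
$680 + z 630 = 680 - 50400 = -49720$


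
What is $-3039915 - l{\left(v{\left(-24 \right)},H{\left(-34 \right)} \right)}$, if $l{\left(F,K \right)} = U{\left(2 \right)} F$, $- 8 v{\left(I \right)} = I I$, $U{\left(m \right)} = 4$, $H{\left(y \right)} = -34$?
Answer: $-3039627$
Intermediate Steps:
$v{\left(I \right)} = - \frac{I^{2}}{8}$ ($v{\left(I \right)} = - \frac{I I}{8} = - \frac{I^{2}}{8}$)
$l{\left(F,K \right)} = 4 F$
$-3039915 - l{\left(v{\left(-24 \right)},H{\left(-34 \right)} \right)} = -3039915 - 4 \left(- \frac{\left(-24\right)^{2}}{8}\right) = -3039915 - 4 \left(\left(- \frac{1}{8}\right) 576\right) = -3039915 - 4 \left(-72\right) = -3039915 - -288 = -3039915 + 288 = -3039627$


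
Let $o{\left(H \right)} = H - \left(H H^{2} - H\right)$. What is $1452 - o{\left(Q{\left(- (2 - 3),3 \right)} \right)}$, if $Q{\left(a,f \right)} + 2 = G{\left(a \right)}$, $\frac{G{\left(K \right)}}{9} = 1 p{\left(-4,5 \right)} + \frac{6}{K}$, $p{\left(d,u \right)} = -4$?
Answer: $5516$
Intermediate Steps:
$G{\left(K \right)} = -36 + \frac{54}{K}$ ($G{\left(K \right)} = 9 \left(1 \left(-4\right) + \frac{6}{K}\right) = 9 \left(-4 + \frac{6}{K}\right) = -36 + \frac{54}{K}$)
$Q{\left(a,f \right)} = -38 + \frac{54}{a}$ ($Q{\left(a,f \right)} = -2 - \left(36 - \frac{54}{a}\right) = -38 + \frac{54}{a}$)
$o{\left(H \right)} = - H^{3} + 2 H$ ($o{\left(H \right)} = H - \left(H^{3} - H\right) = - H^{3} + 2 H$)
$1452 - o{\left(Q{\left(- (2 - 3),3 \right)} \right)} = 1452 - \left(-38 + \frac{54}{\left(-1\right) \left(2 - 3\right)}\right) \left(2 - \left(-38 + \frac{54}{\left(-1\right) \left(2 - 3\right)}\right)^{2}\right) = 1452 - \left(-38 + \frac{54}{\left(-1\right) \left(-1\right)}\right) \left(2 - \left(-38 + \frac{54}{\left(-1\right) \left(-1\right)}\right)^{2}\right) = 1452 - \left(-38 + \frac{54}{1}\right) \left(2 - \left(-38 + \frac{54}{1}\right)^{2}\right) = 1452 - \left(-38 + 54 \cdot 1\right) \left(2 - \left(-38 + 54 \cdot 1\right)^{2}\right) = 1452 - \left(-38 + 54\right) \left(2 - \left(-38 + 54\right)^{2}\right) = 1452 - 16 \left(2 - 16^{2}\right) = 1452 - 16 \left(2 - 256\right) = 1452 - 16 \left(-254\right) = 1452 - -4064 = 1452 + 4064 = 5516$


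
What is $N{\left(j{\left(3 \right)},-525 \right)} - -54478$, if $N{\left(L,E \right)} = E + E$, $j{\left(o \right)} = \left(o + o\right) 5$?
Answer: $53428$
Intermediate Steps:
$j{\left(o \right)} = 10 o$ ($j{\left(o \right)} = 2 o 5 = 10 o$)
$N{\left(L,E \right)} = 2 E$
$N{\left(j{\left(3 \right)},-525 \right)} - -54478 = 2 \left(-525\right) - -54478 = -1050 + 54478 = 53428$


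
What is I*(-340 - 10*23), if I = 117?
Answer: -66690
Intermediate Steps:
I*(-340 - 10*23) = 117*(-340 - 10*23) = 117*(-340 - 230) = 117*(-570) = -66690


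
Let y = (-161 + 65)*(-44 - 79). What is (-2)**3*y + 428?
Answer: -94036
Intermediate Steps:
y = 11808 (y = -96*(-123) = 11808)
(-2)**3*y + 428 = (-2)**3*11808 + 428 = -8*11808 + 428 = -94464 + 428 = -94036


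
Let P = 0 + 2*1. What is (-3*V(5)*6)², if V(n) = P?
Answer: 1296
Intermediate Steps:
P = 2 (P = 0 + 2 = 2)
V(n) = 2
(-3*V(5)*6)² = (-3*2*6)² = (-6*6)² = (-36)² = 1296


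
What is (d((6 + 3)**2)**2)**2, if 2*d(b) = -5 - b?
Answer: 3418801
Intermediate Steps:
d(b) = -5/2 - b/2 (d(b) = (-5 - b)/2 = -5/2 - b/2)
(d((6 + 3)**2)**2)**2 = ((-5/2 - (6 + 3)**2/2)**2)**2 = ((-5/2 - 1/2*9**2)**2)**2 = ((-5/2 - 1/2*81)**2)**2 = ((-5/2 - 81/2)**2)**2 = ((-43)**2)**2 = 1849**2 = 3418801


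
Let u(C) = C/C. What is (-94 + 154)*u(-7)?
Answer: 60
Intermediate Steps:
u(C) = 1
(-94 + 154)*u(-7) = (-94 + 154)*1 = 60*1 = 60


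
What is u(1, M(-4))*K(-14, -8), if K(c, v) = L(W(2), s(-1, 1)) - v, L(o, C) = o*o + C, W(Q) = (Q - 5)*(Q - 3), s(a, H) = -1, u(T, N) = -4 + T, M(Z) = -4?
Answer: -48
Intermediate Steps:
W(Q) = (-5 + Q)*(-3 + Q)
L(o, C) = C + o**2 (L(o, C) = o**2 + C = C + o**2)
K(c, v) = 8 - v (K(c, v) = (-1 + (15 + 2**2 - 8*2)**2) - v = (-1 + (15 + 4 - 16)**2) - v = (-1 + 3**2) - v = (-1 + 9) - v = 8 - v)
u(1, M(-4))*K(-14, -8) = (-4 + 1)*(8 - 1*(-8)) = -3*(8 + 8) = -3*16 = -48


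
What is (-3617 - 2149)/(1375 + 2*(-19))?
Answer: -5766/1337 ≈ -4.3126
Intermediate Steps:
(-3617 - 2149)/(1375 + 2*(-19)) = -5766/(1375 - 38) = -5766/1337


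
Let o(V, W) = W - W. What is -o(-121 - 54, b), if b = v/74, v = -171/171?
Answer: 0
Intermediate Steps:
v = -1 (v = -171*1/171 = -1)
b = -1/74 ≈ -0.013514
o(V, W) = 0
-o(-121 - 54, b) = -1*0 = 0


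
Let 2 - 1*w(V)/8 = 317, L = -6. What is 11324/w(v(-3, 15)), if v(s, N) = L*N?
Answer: -2831/630 ≈ -4.4937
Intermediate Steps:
v(s, N) = -6*N
w(V) = -2520 (w(V) = 16 - 8*317 = 16 - 2536 = -2520)
11324/w(v(-3, 15)) = 11324/(-2520) = 11324*(-1/2520) = -2831/630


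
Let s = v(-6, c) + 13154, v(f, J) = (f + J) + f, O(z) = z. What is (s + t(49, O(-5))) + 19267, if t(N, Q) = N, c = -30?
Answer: 32428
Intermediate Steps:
v(f, J) = J + 2*f (v(f, J) = (J + f) + f = J + 2*f)
s = 13112 (s = (-30 + 2*(-6)) + 13154 = (-30 - 12) + 13154 = -42 + 13154 = 13112)
(s + t(49, O(-5))) + 19267 = (13112 + 49) + 19267 = 13161 + 19267 = 32428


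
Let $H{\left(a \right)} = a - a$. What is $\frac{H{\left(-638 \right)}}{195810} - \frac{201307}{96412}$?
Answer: $- \frac{201307}{96412} \approx -2.088$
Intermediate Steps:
$H{\left(a \right)} = 0$
$\frac{H{\left(-638 \right)}}{195810} - \frac{201307}{96412} = \frac{0}{195810} - \frac{201307}{96412} = 0 \cdot \frac{1}{195810} - \frac{201307}{96412} = 0 - \frac{201307}{96412} = - \frac{201307}{96412}$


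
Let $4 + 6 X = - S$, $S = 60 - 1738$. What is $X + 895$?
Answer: $1174$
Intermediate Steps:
$S = -1678$ ($S = 60 - 1738 = -1678$)
$X = 279$ ($X = - \frac{2}{3} + \frac{\left(-1\right) \left(-1678\right)}{6} = - \frac{2}{3} + \frac{1}{6} \cdot 1678 = - \frac{2}{3} + \frac{839}{3} = 279$)
$X + 895 = 279 + 895 = 1174$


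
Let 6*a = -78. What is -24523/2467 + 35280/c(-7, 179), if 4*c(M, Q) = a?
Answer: -348461839/32071 ≈ -10865.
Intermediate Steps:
a = -13 (a = (⅙)*(-78) = -13)
c(M, Q) = -13/4 (c(M, Q) = (¼)*(-13) = -13/4)
-24523/2467 + 35280/c(-7, 179) = -24523/2467 + 35280/(-13/4) = -24523*1/2467 + 35280*(-4/13) = -24523/2467 - 141120/13 = -348461839/32071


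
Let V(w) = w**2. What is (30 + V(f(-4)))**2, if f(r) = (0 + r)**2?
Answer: 81796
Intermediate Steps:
f(r) = r**2
(30 + V(f(-4)))**2 = (30 + ((-4)**2)**2)**2 = (30 + 16**2)**2 = (30 + 256)**2 = 286**2 = 81796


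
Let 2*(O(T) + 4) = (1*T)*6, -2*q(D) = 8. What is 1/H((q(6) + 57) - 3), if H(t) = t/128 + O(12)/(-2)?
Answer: -64/999 ≈ -0.064064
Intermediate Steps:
q(D) = -4 (q(D) = -1/2*8 = -4)
O(T) = -4 + 3*T (O(T) = -4 + ((1*T)*6)/2 = -4 + (T*6)/2 = -4 + (6*T)/2 = -4 + 3*T)
H(t) = -16 + t/128 (H(t) = t/128 + (-4 + 3*12)/(-2) = t*(1/128) + (-4 + 36)*(-1/2) = t/128 + 32*(-1/2) = t/128 - 16 = -16 + t/128)
1/H((q(6) + 57) - 3) = 1/(-16 + ((-4 + 57) - 3)/128) = 1/(-16 + (53 - 3)/128) = 1/(-16 + (1/128)*50) = 1/(-16 + 25/64) = 1/(-999/64) = -64/999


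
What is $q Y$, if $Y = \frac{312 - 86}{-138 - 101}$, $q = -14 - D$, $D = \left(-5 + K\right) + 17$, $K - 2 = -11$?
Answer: $\frac{3842}{239} \approx 16.075$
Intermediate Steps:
$K = -9$ ($K = 2 - 11 = -9$)
$D = 3$ ($D = \left(-5 - 9\right) + 17 = -14 + 17 = 3$)
$q = -17$ ($q = -14 - 3 = -17$)
$Y = - \frac{226}{239}$ ($Y = \frac{226}{-239} = 226 \left(- \frac{1}{239}\right) = - \frac{226}{239} \approx -0.94561$)
$q Y = \left(-17\right) \left(- \frac{226}{239}\right) = \frac{3842}{239}$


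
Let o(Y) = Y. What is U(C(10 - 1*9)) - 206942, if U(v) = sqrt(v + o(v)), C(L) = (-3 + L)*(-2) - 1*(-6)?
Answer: -206942 + 2*sqrt(5) ≈ -2.0694e+5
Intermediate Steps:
C(L) = 12 - 2*L (C(L) = (6 - 2*L) + 6 = 12 - 2*L)
U(v) = sqrt(2)*sqrt(v) (U(v) = sqrt(v + v) = sqrt(2*v) = sqrt(2)*sqrt(v))
U(C(10 - 1*9)) - 206942 = sqrt(2)*sqrt(12 - 2*(10 - 1*9)) - 206942 = sqrt(2)*sqrt(12 - 2*(10 - 9)) - 206942 = sqrt(2)*sqrt(12 - 2*1) - 206942 = sqrt(2)*sqrt(12 - 2) - 206942 = sqrt(2)*sqrt(10) - 206942 = 2*sqrt(5) - 206942 = -206942 + 2*sqrt(5)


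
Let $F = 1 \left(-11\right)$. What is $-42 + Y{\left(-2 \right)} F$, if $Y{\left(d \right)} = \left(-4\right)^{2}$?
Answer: $-218$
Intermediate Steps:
$Y{\left(d \right)} = 16$
$F = -11$
$-42 + Y{\left(-2 \right)} F = -42 + 16 \left(-11\right) = -42 - 176 = -218$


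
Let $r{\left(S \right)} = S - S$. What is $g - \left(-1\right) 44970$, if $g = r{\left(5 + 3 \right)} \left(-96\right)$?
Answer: $44970$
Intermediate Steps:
$r{\left(S \right)} = 0$
$g = 0$ ($g = 0 \left(-96\right) = 0$)
$g - \left(-1\right) 44970 = 0 - \left(-1\right) 44970 = 0 - -44970 = 0 + 44970 = 44970$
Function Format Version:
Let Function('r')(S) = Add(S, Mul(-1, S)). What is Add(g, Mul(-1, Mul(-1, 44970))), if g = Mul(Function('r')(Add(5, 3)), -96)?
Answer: 44970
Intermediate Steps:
Function('r')(S) = 0
g = 0 (g = Mul(0, -96) = 0)
Add(g, Mul(-1, Mul(-1, 44970))) = Add(0, Mul(-1, Mul(-1, 44970))) = Add(0, Mul(-1, -44970)) = Add(0, 44970) = 44970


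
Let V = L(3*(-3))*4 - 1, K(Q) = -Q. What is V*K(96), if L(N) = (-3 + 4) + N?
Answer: 3168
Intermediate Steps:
L(N) = 1 + N
V = -33 (V = (1 + 3*(-3))*4 - 1 = (1 - 9)*4 - 1 = -8*4 - 1 = -32 - 1 = -33)
V*K(96) = -(-33)*96 = -33*(-96) = 3168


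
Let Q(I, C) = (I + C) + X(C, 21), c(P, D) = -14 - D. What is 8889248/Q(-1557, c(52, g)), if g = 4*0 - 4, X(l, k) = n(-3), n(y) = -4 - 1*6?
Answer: -8889248/1577 ≈ -5636.8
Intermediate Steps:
n(y) = -10 (n(y) = -4 - 6 = -10)
X(l, k) = -10
g = -4 (g = 0 - 4 = -4)
Q(I, C) = -10 + C + I (Q(I, C) = (I + C) - 10 = (C + I) - 10 = -10 + C + I)
8889248/Q(-1557, c(52, g)) = 8889248/(-10 + (-14 - 1*(-4)) - 1557) = 8889248/(-10 + (-14 + 4) - 1557) = 8889248/(-10 - 10 - 1557) = 8889248/(-1577) = 8889248*(-1/1577) = -8889248/1577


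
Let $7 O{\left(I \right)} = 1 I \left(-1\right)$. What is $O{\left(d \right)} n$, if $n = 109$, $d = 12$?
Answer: $- \frac{1308}{7} \approx -186.86$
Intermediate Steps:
$O{\left(I \right)} = - \frac{I}{7}$ ($O{\left(I \right)} = \frac{1 I \left(-1\right)}{7} = \frac{I \left(-1\right)}{7} = \frac{\left(-1\right) I}{7} = - \frac{I}{7}$)
$O{\left(d \right)} n = \left(- \frac{1}{7}\right) 12 \cdot 109 = \left(- \frac{12}{7}\right) 109 = - \frac{1308}{7}$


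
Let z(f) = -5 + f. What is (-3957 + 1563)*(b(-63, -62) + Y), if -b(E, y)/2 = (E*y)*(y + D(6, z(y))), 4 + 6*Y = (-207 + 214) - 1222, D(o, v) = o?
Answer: -1046821587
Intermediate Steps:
Y = -1219/6 (Y = -2/3 + ((-207 + 214) - 1222)/6 = -2/3 + (7 - 1222)/6 = -2/3 + (1/6)*(-1215) = -2/3 - 405/2 = -1219/6 ≈ -203.17)
b(E, y) = -2*E*y*(6 + y) (b(E, y) = -2*E*y*(y + 6) = -2*E*y*(6 + y))
(-3957 + 1563)*(b(-63, -62) + Y) = (-3957 + 1563)*(-2*(-63)*(-62)*(6 - 62) - 1219/6) = -2394*(-2*(-63)*(-62)*(-56) - 1219/6) = -2394*(437472 - 1219/6) = -2394*2623613/6 = -1046821587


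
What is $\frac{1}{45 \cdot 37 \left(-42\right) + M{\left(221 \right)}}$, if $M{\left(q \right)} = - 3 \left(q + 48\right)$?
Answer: $- \frac{1}{70737} \approx -1.4137 \cdot 10^{-5}$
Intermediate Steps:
$M{\left(q \right)} = -144 - 3 q$ ($M{\left(q \right)} = - 3 \left(48 + q\right) = -144 - 3 q$)
$\frac{1}{45 \cdot 37 \left(-42\right) + M{\left(221 \right)}} = \frac{1}{45 \cdot 37 \left(-42\right) - 807} = \frac{1}{1665 \left(-42\right) - 807} = \frac{1}{-69930 - 807} = \frac{1}{-70737} = - \frac{1}{70737}$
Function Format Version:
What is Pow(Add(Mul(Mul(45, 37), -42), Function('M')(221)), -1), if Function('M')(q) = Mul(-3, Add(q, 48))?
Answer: Rational(-1, 70737) ≈ -1.4137e-5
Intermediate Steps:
Function('M')(q) = Add(-144, Mul(-3, q)) (Function('M')(q) = Mul(-3, Add(48, q)) = Add(-144, Mul(-3, q)))
Pow(Add(Mul(Mul(45, 37), -42), Function('M')(221)), -1) = Pow(Add(Mul(Mul(45, 37), -42), Add(-144, Mul(-3, 221))), -1) = Pow(Add(Mul(1665, -42), Add(-144, -663)), -1) = Pow(Add(-69930, -807), -1) = Pow(-70737, -1) = Rational(-1, 70737)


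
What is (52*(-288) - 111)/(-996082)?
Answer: 15087/996082 ≈ 0.015146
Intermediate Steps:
(52*(-288) - 111)/(-996082) = (-14976 - 111)*(-1/996082) = -15087*(-1/996082) = 15087/996082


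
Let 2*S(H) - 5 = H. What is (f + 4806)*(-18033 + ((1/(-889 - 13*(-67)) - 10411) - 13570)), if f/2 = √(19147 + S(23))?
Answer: -201919551 - 756253*√2129/3 ≈ -2.1355e+8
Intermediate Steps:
S(H) = 5/2 + H/2
f = 6*√2129 (f = 2*√(19147 + (5/2 + (½)*23)) = 2*√(19147 + (5/2 + 23/2)) = 2*√(19147 + 14) = 2*√19161 = 2*(3*√2129) = 6*√2129 ≈ 276.85)
(f + 4806)*(-18033 + ((1/(-889 - 13*(-67)) - 10411) - 13570)) = (6*√2129 + 4806)*(-18033 + ((1/(-889 - 13*(-67)) - 10411) - 13570)) = (4806 + 6*√2129)*(-18033 + ((1/(-889 + 871) - 10411) - 13570)) = (4806 + 6*√2129)*(-18033 + ((1/(-18) - 10411) - 13570)) = (4806 + 6*√2129)*(-18033 + ((-1/18 - 10411) - 13570)) = (4806 + 6*√2129)*(-18033 + (-187399/18 - 13570)) = (4806 + 6*√2129)*(-18033 - 431659/18) = (4806 + 6*√2129)*(-756253/18) = -201919551 - 756253*√2129/3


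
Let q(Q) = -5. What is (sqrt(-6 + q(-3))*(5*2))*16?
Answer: 160*I*sqrt(11) ≈ 530.66*I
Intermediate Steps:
(sqrt(-6 + q(-3))*(5*2))*16 = (sqrt(-6 - 5)*(5*2))*16 = (sqrt(-11)*10)*16 = ((I*sqrt(11))*10)*16 = (10*I*sqrt(11))*16 = 160*I*sqrt(11)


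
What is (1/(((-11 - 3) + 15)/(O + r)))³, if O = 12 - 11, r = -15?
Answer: -2744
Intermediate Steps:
O = 1
(1/(((-11 - 3) + 15)/(O + r)))³ = (1/(((-11 - 3) + 15)/(1 - 15)))³ = (1/((-14 + 15)/(-14)))³ = (1/(1*(-1/14)))³ = (1/(-1/14))³ = (-14)³ = -2744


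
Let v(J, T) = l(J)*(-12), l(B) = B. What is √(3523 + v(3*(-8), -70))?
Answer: √3811 ≈ 61.733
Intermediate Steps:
v(J, T) = -12*J (v(J, T) = J*(-12) = -12*J)
√(3523 + v(3*(-8), -70)) = √(3523 - 36*(-8)) = √(3523 - 12*(-24)) = √(3523 + 288) = √3811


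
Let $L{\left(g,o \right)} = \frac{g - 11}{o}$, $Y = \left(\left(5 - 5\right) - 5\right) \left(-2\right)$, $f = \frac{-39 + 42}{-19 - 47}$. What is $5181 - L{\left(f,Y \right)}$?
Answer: $\frac{1140063}{220} \approx 5182.1$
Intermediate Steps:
$f = - \frac{1}{22}$ ($f = \frac{3}{-66} = 3 \left(- \frac{1}{66}\right) = - \frac{1}{22} \approx -0.045455$)
$Y = 10$ ($Y = \left(0 - 5\right) \left(-2\right) = \left(-5\right) \left(-2\right) = 10$)
$L{\left(g,o \right)} = \frac{-11 + g}{o}$
$5181 - L{\left(f,Y \right)} = 5181 - \frac{-11 - \frac{1}{22}}{10} = 5181 - \frac{1}{10} \left(- \frac{243}{22}\right) = 5181 - - \frac{243}{220} = 5181 + \frac{243}{220} = \frac{1140063}{220}$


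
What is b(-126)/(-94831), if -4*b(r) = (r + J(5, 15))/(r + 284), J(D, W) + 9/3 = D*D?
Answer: -13/7491649 ≈ -1.7353e-6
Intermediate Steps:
J(D, W) = -3 + D**2 (J(D, W) = -3 + D*D = -3 + D**2)
b(r) = -(22 + r)/(4*(284 + r)) (b(r) = -(r + (-3 + 5**2))/(4*(r + 284)) = -(r + (-3 + 25))/(4*(284 + r)) = -(r + 22)/(4*(284 + r)) = -(22 + r)/(4*(284 + r)))
b(-126)/(-94831) = ((-22 - 1*(-126))/(4*(284 - 126)))/(-94831) = ((1/4)*(-22 + 126)/158)*(-1/94831) = ((1/4)*(1/158)*104)*(-1/94831) = (13/79)*(-1/94831) = -13/7491649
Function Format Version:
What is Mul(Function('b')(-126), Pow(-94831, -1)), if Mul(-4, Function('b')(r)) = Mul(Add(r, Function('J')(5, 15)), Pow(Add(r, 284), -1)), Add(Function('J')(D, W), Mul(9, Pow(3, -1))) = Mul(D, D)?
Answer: Rational(-13, 7491649) ≈ -1.7353e-6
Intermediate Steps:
Function('J')(D, W) = Add(-3, Pow(D, 2)) (Function('J')(D, W) = Add(-3, Mul(D, D)) = Add(-3, Pow(D, 2)))
Function('b')(r) = Mul(Rational(-1, 4), Pow(Add(284, r), -1), Add(22, r)) (Function('b')(r) = Mul(Rational(-1, 4), Mul(Add(r, Add(-3, Pow(5, 2))), Pow(Add(r, 284), -1))) = Mul(Rational(-1, 4), Mul(Add(r, Add(-3, 25)), Pow(Add(284, r), -1))) = Mul(Rational(-1, 4), Mul(Add(r, 22), Pow(Add(284, r), -1))) = Mul(Rational(-1, 4), Mul(Add(22, r), Pow(Add(284, r), -1))) = Mul(Rational(-1, 4), Mul(Pow(Add(284, r), -1), Add(22, r))) = Mul(Rational(-1, 4), Pow(Add(284, r), -1), Add(22, r)))
Mul(Function('b')(-126), Pow(-94831, -1)) = Mul(Mul(Rational(1, 4), Pow(Add(284, -126), -1), Add(-22, Mul(-1, -126))), Pow(-94831, -1)) = Mul(Mul(Rational(1, 4), Pow(158, -1), Add(-22, 126)), Rational(-1, 94831)) = Mul(Mul(Rational(1, 4), Rational(1, 158), 104), Rational(-1, 94831)) = Mul(Rational(13, 79), Rational(-1, 94831)) = Rational(-13, 7491649)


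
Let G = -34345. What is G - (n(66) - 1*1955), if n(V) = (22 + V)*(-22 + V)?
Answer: -36262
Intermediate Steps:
n(V) = (-22 + V)*(22 + V)
G - (n(66) - 1*1955) = -34345 - ((-484 + 66²) - 1*1955) = -34345 - ((-484 + 4356) - 1955) = -34345 - (3872 - 1955) = -34345 - 1*1917 = -34345 - 1917 = -36262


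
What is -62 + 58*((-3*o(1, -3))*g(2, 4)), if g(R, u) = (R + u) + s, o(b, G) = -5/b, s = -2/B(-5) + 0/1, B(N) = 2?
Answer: 4288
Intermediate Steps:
s = -1 (s = -2/2 + 0/1 = -2*1/2 + 0*1 = -1 + 0 = -1)
g(R, u) = -1 + R + u (g(R, u) = (R + u) - 1 = -1 + R + u)
-62 + 58*((-3*o(1, -3))*g(2, 4)) = -62 + 58*((-(-15)/1)*(-1 + 2 + 4)) = -62 + 58*(-(-15)*5) = -62 + 58*(-3*(-5)*5) = -62 + 58*(15*5) = -62 + 58*75 = -62 + 4350 = 4288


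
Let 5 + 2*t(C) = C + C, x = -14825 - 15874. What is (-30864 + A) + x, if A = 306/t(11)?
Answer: -61527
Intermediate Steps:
x = -30699
t(C) = -5/2 + C (t(C) = -5/2 + (C + C)/2 = -5/2 + (2*C)/2 = -5/2 + C)
A = 36 (A = 306/(-5/2 + 11) = 306/(17/2) = 306*(2/17) = 36)
(-30864 + A) + x = (-30864 + 36) - 30699 = -30828 - 30699 = -61527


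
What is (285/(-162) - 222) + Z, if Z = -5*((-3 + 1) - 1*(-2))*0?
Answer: -12083/54 ≈ -223.76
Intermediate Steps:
Z = 0 (Z = -5*(-2 + 2)*0 = -5*0*0 = 0*0 = 0)
(285/(-162) - 222) + Z = (285/(-162) - 222) + 0 = (285*(-1/162) - 222) + 0 = (-95/54 - 222) + 0 = -12083/54 + 0 = -12083/54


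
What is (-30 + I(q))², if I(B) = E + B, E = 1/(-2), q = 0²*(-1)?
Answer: 3721/4 ≈ 930.25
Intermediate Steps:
q = 0 (q = 0*(-1) = 0)
E = -½ (E = 1*(-½) = -½ ≈ -0.50000)
I(B) = -½ + B
(-30 + I(q))² = (-30 + (-½ + 0))² = (-30 - ½)² = (-61/2)² = 3721/4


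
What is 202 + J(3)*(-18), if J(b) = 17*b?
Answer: -716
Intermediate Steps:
202 + J(3)*(-18) = 202 + (17*3)*(-18) = 202 + 51*(-18) = 202 - 918 = -716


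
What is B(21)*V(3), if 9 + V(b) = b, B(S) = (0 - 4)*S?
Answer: 504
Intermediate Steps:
B(S) = -4*S
V(b) = -9 + b
B(21)*V(3) = (-4*21)*(-9 + 3) = -84*(-6) = 504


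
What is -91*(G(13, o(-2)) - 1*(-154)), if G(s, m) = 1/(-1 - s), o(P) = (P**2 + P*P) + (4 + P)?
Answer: -28015/2 ≈ -14008.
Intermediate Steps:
o(P) = 4 + P + 2*P**2 (o(P) = (P**2 + P**2) + (4 + P) = 2*P**2 + (4 + P) = 4 + P + 2*P**2)
-91*(G(13, o(-2)) - 1*(-154)) = -91*(-1/(1 + 13) - 1*(-154)) = -91*(-1/14 + 154) = -91*2155/14 = -28015/2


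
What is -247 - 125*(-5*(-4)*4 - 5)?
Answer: -9622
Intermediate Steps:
-247 - 125*(-5*(-4)*4 - 5) = -247 - 125*(20*4 - 5) = -247 - 125*(80 - 5) = -247 - 125*75 = -247 - 9375 = -9622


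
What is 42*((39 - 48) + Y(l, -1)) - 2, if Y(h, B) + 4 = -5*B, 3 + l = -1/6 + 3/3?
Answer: -338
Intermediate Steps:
l = -13/6 (l = -3 + (-1/6 + 3/3) = -3 + (-1*⅙ + 3*(⅓)) = -3 + (-⅙ + 1) = -3 + ⅚ = -13/6 ≈ -2.1667)
Y(h, B) = -4 - 5*B
42*((39 - 48) + Y(l, -1)) - 2 = 42*((39 - 48) + (-4 - 5*(-1))) - 2 = 42*(-9 + (-4 + 5)) - 2 = 42*(-9 + 1) - 2 = 42*(-8) - 2 = -336 - 2 = -338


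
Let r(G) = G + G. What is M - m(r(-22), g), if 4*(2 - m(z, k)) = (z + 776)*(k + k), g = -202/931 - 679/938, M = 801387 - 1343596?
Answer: -33842975172/62377 ≈ -5.4256e+5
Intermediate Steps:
M = -542209
r(G) = 2*G
g = -117375/124754 (g = -202*1/931 - 679*1/938 = -202/931 - 97/134 = -117375/124754 ≈ -0.94085)
m(z, k) = 2 - k*(776 + z)/2 (m(z, k) = 2 - (z + 776)*(k + k)/4 = 2 - (776 + z)*2*k/4 = 2 - k*(776 + z)/2)
M - m(r(-22), g) = -542209 - (2 - 388*(-117375/124754) - ½*(-117375/124754)*2*(-22)) = -542209 - (2 + 22770750/62377 - ½*(-117375/124754)*(-44)) = -542209 - (2 + 22770750/62377 - 1291125/62377) = -542209 - 1*21604379/62377 = -542209 - 21604379/62377 = -33842975172/62377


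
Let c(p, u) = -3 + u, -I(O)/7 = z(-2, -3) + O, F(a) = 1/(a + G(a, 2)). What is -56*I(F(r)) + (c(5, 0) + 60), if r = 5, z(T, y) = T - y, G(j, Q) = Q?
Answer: 505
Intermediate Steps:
F(a) = 1/(2 + a) (F(a) = 1/(a + 2) = 1/(2 + a))
I(O) = -7 - 7*O (I(O) = -7*((-2 - 1*(-3)) + O) = -7*((-2 + 3) + O) = -7*(1 + O) = -7 - 7*O)
-56*I(F(r)) + (c(5, 0) + 60) = -56*(-7 - 7/(2 + 5)) + ((-3 + 0) + 60) = -56*(-7 - 7/7) + (-3 + 60) = -56*(-7 - 7*⅐) + 57 = -56*(-7 - 1) + 57 = -56*(-8) + 57 = 448 + 57 = 505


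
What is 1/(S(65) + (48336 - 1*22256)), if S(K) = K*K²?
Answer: 1/300705 ≈ 3.3255e-6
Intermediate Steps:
S(K) = K³
1/(S(65) + (48336 - 1*22256)) = 1/(65³ + (48336 - 1*22256)) = 1/(274625 + (48336 - 22256)) = 1/(274625 + 26080) = 1/300705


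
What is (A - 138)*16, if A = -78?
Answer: -3456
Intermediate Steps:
(A - 138)*16 = (-78 - 138)*16 = -216*16 = -3456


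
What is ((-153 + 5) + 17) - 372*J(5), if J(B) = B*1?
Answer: -1991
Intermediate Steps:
J(B) = B
((-153 + 5) + 17) - 372*J(5) = ((-153 + 5) + 17) - 372*5 = (-148 + 17) - 1860 = -131 - 1860 = -1991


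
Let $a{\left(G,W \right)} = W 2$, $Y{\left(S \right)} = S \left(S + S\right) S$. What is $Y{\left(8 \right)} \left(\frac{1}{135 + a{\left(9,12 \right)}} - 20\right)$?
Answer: $- \frac{3255296}{159} \approx -20474.0$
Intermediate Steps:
$Y{\left(S \right)} = 2 S^{3}$ ($Y{\left(S \right)} = S 2 S S = 2 S^{2} S = 2 S^{3}$)
$a{\left(G,W \right)} = 2 W$
$Y{\left(8 \right)} \left(\frac{1}{135 + a{\left(9,12 \right)}} - 20\right) = 2 \cdot 8^{3} \left(\frac{1}{135 + 2 \cdot 12} - 20\right) = 2 \cdot 512 \left(\frac{1}{135 + 24} - 20\right) = 1024 \left(\frac{1}{159} - 20\right) = 1024 \left(- \frac{3179}{159}\right) = - \frac{3255296}{159}$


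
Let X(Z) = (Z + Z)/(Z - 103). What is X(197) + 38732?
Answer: 1820601/47 ≈ 38736.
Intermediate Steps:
X(Z) = 2*Z/(-103 + Z) (X(Z) = (2*Z)/(-103 + Z) = 2*Z/(-103 + Z))
X(197) + 38732 = 2*197/(-103 + 197) + 38732 = 2*197/94 + 38732 = 2*197*(1/94) + 38732 = 197/47 + 38732 = 1820601/47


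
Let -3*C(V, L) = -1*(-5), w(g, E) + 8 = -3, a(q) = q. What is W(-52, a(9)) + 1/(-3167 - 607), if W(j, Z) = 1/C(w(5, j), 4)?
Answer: -11327/18870 ≈ -0.60026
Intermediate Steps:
w(g, E) = -11 (w(g, E) = -8 - 3 = -11)
C(V, L) = -5/3 (C(V, L) = -(-1)*(-5)/3 = -⅓*5 = -5/3)
W(j, Z) = -⅗ (W(j, Z) = 1/(-5/3) = -⅗)
W(-52, a(9)) + 1/(-3167 - 607) = -⅗ + 1/(-3167 - 607) = -⅗ + 1/(-3774) = -⅗ - 1/3774 = -11327/18870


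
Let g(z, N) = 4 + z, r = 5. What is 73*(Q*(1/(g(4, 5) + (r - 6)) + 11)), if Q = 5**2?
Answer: 142350/7 ≈ 20336.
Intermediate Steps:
Q = 25
73*(Q*(1/(g(4, 5) + (r - 6)) + 11)) = 73*(25*(1/((4 + 4) + (5 - 6)) + 11)) = 73*(25*(1/(8 - 1) + 11)) = 73*(25*(1/7 + 11)) = 73*(25*(78/7)) = 73*(1950/7) = 142350/7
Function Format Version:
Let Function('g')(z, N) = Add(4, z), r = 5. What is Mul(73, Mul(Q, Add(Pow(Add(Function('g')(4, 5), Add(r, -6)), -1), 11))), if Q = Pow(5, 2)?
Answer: Rational(142350, 7) ≈ 20336.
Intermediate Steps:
Q = 25
Mul(73, Mul(Q, Add(Pow(Add(Function('g')(4, 5), Add(r, -6)), -1), 11))) = Mul(73, Mul(25, Add(Pow(Add(Add(4, 4), Add(5, -6)), -1), 11))) = Mul(73, Mul(25, Add(Pow(Add(8, -1), -1), 11))) = Mul(73, Mul(25, Add(Pow(7, -1), 11))) = Mul(73, Mul(25, Add(Rational(1, 7), 11))) = Mul(73, Mul(25, Rational(78, 7))) = Mul(73, Rational(1950, 7)) = Rational(142350, 7)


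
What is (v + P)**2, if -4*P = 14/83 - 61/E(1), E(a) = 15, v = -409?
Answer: 4128889889089/24800400 ≈ 1.6648e+5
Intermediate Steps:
P = 4853/4980 (P = -(14/83 - 61/15)/4 = -1/4*(-4853/1245) = 4853/4980 ≈ 0.97450)
(v + P)**2 = (-409 + 4853/4980)**2 = (-2031967/4980)**2 = 4128889889089/24800400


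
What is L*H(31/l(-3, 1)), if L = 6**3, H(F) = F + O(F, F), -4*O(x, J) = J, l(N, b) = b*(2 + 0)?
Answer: 2511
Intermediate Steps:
l(N, b) = 2*b (l(N, b) = b*2 = 2*b)
O(x, J) = -J/4
H(F) = 3*F/4 (H(F) = F - F/4 = 3*F/4)
L = 216
L*H(31/l(-3, 1)) = 216*(3*(31/((2*1)))/4) = 216*(3*(31/2)/4) = 216*(3*(31*(1/2))/4) = 216*((3/4)*(31/2)) = 216*(93/8) = 2511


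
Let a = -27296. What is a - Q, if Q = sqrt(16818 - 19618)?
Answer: -27296 - 20*I*sqrt(7) ≈ -27296.0 - 52.915*I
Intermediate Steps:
Q = 20*I*sqrt(7) (Q = sqrt(-2800) = 20*I*sqrt(7) ≈ 52.915*I)
a - Q = -27296 - 20*I*sqrt(7)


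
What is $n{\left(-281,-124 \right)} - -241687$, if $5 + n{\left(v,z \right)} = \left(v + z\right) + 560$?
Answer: $241837$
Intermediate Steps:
$n{\left(v,z \right)} = 555 + v + z$ ($n{\left(v,z \right)} = -5 + \left(\left(v + z\right) + 560\right) = -5 + \left(560 + v + z\right) = 555 + v + z$)
$n{\left(-281,-124 \right)} - -241687 = \left(555 - 281 - 124\right) - -241687 = 150 + 241687 = 241837$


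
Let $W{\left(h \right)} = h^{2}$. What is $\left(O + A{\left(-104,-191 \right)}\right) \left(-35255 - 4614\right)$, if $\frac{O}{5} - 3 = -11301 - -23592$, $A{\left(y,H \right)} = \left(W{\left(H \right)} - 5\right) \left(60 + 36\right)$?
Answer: $-142059865254$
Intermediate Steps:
$A{\left(y,H \right)} = -480 + 96 H^{2}$ ($A{\left(y,H \right)} = \left(H^{2} - 5\right) \left(60 + 36\right) = \left(-5 + H^{2}\right) 96 = -480 + 96 H^{2}$)
$O = 61470$ ($O = 15 + 5 \left(-11301 - -23592\right) = 15 + 5 \left(-11301 + 23592\right) = 15 + 5 \cdot 12291 = 15 + 61455 = 61470$)
$\left(O + A{\left(-104,-191 \right)}\right) \left(-35255 - 4614\right) = \left(61470 - \left(480 - 96 \left(-191\right)^{2}\right)\right) \left(-35255 - 4614\right) = \left(61470 + \left(-480 + 96 \cdot 36481\right)\right) \left(-39869\right) = \left(61470 + \left(-480 + 3502176\right)\right) \left(-39869\right) = \left(61470 + 3501696\right) \left(-39869\right) = 3563166 \left(-39869\right) = -142059865254$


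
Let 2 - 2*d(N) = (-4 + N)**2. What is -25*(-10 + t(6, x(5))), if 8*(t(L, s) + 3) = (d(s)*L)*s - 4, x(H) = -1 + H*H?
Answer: 179775/2 ≈ 89888.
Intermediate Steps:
d(N) = 1 - (-4 + N)**2/2
x(H) = -1 + H**2
t(L, s) = -7/2 + L*s*(1 - (-4 + s)**2/2)/8 (t(L, s) = -3 + (((1 - (-4 + s)**2/2)*L)*s - 4)/8 = -3 + ((L*(1 - (-4 + s)**2/2))*s - 4)/8 = -3 + (L*s*(1 - (-4 + s)**2/2) - 4)/8 = -3 + (-4 + L*s*(1 - (-4 + s)**2/2))/8 = -3 + (-1/2 + L*s*(1 - (-4 + s)**2/2)/8) = -7/2 + L*s*(1 - (-4 + s)**2/2)/8)
-25*(-10 + t(6, x(5))) = -25*(-10 + (-7/2 - 1/16*6*(-1 + 5**2)*(-2 + (-4 + (-1 + 5**2))**2))) = -25*(-10 + (-7/2 - 1/16*6*(-1 + 25)*(-2 + (-4 + (-1 + 25))**2))) = -25*(-10 + (-7/2 - 1/16*6*24*(-2 + (-4 + 24)**2))) = -25*(-10 + (-7/2 - 1/16*6*24*(-2 + 20**2))) = -25*(-10 + (-7/2 - 1/16*6*24*(-2 + 400))) = -25*(-10 + (-7/2 - 1/16*6*24*398)) = -25*(-10 + (-7/2 - 3582)) = -25*(-10 - 7171/2) = -25*(-7191/2) = 179775/2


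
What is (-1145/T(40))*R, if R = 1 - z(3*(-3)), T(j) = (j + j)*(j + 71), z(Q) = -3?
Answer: -229/444 ≈ -0.51577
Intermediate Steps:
T(j) = 2*j*(71 + j) (T(j) = (2*j)*(71 + j) = 2*j*(71 + j))
R = 4 (R = 1 - 1*(-3) = 1 + 3 = 4)
(-1145/T(40))*R = -1145*1/(80*(71 + 40))*4 = -1145/(2*40*111)*4 = -1145/8880*4 = -1145*1/8880*4 = -229/1776*4 = -229/444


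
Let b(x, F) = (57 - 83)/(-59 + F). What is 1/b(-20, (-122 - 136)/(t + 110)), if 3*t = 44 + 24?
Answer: 6064/2587 ≈ 2.3440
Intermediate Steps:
t = 68/3 (t = (44 + 24)/3 = (1/3)*68 = 68/3 ≈ 22.667)
b(x, F) = -26/(-59 + F)
1/b(-20, (-122 - 136)/(t + 110)) = 1/(-26/(-59 + (-122 - 136)/(68/3 + 110))) = 1/(-26/(-59 - 258/398/3)) = 1/(-26/(-59 - 258*3/398)) = 1/(-26/(-59 - 387/199)) = 1/(-26/(-12128/199)) = 1/(-26*(-199/12128)) = 1/(2587/6064) = 6064/2587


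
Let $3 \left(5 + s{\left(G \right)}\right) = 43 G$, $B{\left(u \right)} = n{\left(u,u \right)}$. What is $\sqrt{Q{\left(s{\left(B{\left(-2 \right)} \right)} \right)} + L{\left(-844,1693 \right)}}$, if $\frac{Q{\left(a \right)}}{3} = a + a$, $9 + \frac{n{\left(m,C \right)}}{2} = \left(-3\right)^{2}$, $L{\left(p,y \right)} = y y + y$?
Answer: $2 \sqrt{716978} \approx 1693.5$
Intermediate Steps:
$L{\left(p,y \right)} = y + y^{2}$ ($L{\left(p,y \right)} = y^{2} + y = y + y^{2}$)
$n{\left(m,C \right)} = 0$ ($n{\left(m,C \right)} = -18 + 2 \left(-3\right)^{2} = -18 + 2 \cdot 9 = -18 + 18 = 0$)
$B{\left(u \right)} = 0$
$s{\left(G \right)} = -5 + \frac{43 G}{3}$
$Q{\left(a \right)} = 6 a$ ($Q{\left(a \right)} = 3 \left(a + a\right) = 3 \cdot 2 a = 6 a$)
$\sqrt{Q{\left(s{\left(B{\left(-2 \right)} \right)} \right)} + L{\left(-844,1693 \right)}} = \sqrt{6 \left(-5 + \frac{43}{3} \cdot 0\right) + 1693 \left(1 + 1693\right)} = \sqrt{6 \left(-5 + 0\right) + 1693 \cdot 1694} = \sqrt{6 \left(-5\right) + 2867942} = \sqrt{-30 + 2867942} = \sqrt{2867912} = 2 \sqrt{716978}$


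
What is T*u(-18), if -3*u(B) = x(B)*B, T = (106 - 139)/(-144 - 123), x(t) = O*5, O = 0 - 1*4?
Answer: -1320/89 ≈ -14.831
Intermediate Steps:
O = -4 (O = 0 - 4 = -4)
x(t) = -20 (x(t) = -4*5 = -20)
T = 11/89 (T = -33/(-267) = -33*(-1/267) = 11/89 ≈ 0.12360)
u(B) = 20*B/3 (u(B) = -(-20)*B/3 = 20*B/3)
T*u(-18) = 11*((20/3)*(-18))/89 = (11/89)*(-120) = -1320/89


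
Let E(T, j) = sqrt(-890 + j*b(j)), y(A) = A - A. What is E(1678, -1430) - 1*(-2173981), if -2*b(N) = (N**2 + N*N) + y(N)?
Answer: 2173981 + 9*sqrt(36101310) ≈ 2.2281e+6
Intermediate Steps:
y(A) = 0
b(N) = -N**2 (b(N) = -((N**2 + N*N) + 0)/2 = -((N**2 + N**2) + 0)/2 = -(2*N**2 + 0)/2 = -N**2)
E(T, j) = sqrt(-890 - j**3) (E(T, j) = sqrt(-890 + j*(-j**2)) = sqrt(-890 - j**3))
E(1678, -1430) - 1*(-2173981) = sqrt(-890 - 1*(-1430)**3) - 1*(-2173981) = sqrt(-890 - 1*(-2924207000)) + 2173981 = sqrt(-890 + 2924207000) + 2173981 = sqrt(2924206110) + 2173981 = 9*sqrt(36101310) + 2173981 = 2173981 + 9*sqrt(36101310)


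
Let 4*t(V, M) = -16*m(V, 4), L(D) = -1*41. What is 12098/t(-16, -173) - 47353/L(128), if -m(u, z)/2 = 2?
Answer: 626833/328 ≈ 1911.1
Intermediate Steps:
L(D) = -41
m(u, z) = -4 (m(u, z) = -2*2 = -4)
t(V, M) = 16 (t(V, M) = (-16*(-4))/4 = (1/4)*64 = 16)
12098/t(-16, -173) - 47353/L(128) = 12098/16 - 47353/(-41) = 12098*(1/16) - 47353*(-1/41) = 6049/8 + 47353/41 = 626833/328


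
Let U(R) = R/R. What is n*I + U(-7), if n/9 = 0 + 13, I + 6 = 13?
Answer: 820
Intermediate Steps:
I = 7 (I = -6 + 13 = 7)
U(R) = 1
n = 117 (n = 9*(0 + 13) = 9*13 = 117)
n*I + U(-7) = 117*7 + 1 = 819 + 1 = 820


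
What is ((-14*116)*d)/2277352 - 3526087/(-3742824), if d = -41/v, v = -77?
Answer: 11036994044497/11720125617816 ≈ 0.94171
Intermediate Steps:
d = 41/77 (d = -41/(-77) = -41*(-1/77) = 41/77 ≈ 0.53247)
((-14*116)*d)/2277352 - 3526087/(-3742824) = (-14*116*(41/77))/2277352 - 3526087/(-3742824) = -1624*41/77*(1/2277352) - 3526087*(-1/3742824) = -9512/11*1/2277352 + 3526087/3742824 = -1189/3131359 + 3526087/3742824 = 11036994044497/11720125617816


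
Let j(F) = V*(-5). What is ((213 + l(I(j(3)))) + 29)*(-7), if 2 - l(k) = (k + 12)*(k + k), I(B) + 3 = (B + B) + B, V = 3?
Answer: 22484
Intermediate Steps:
j(F) = -15 (j(F) = 3*(-5) = -15)
I(B) = -3 + 3*B (I(B) = -3 + ((B + B) + B) = -3 + (2*B + B) = -3 + 3*B)
l(k) = 2 - 2*k*(12 + k) (l(k) = 2 - (k + 12)*(k + k) = 2 - (12 + k)*2*k = 2 - 2*k*(12 + k))
((213 + l(I(j(3)))) + 29)*(-7) = ((213 + (2 - 24*(-3 + 3*(-15)) - 2*(-3 + 3*(-15))²)) + 29)*(-7) = ((213 + (2 - 24*(-3 - 45) - 2*(-3 - 45)²)) + 29)*(-7) = ((213 + (2 - 24*(-48) - 2*(-48)²)) + 29)*(-7) = ((213 + (2 + 1152 - 2*2304)) + 29)*(-7) = ((213 + (2 + 1152 - 4608)) + 29)*(-7) = ((213 - 3454) + 29)*(-7) = (-3241 + 29)*(-7) = -3212*(-7) = 22484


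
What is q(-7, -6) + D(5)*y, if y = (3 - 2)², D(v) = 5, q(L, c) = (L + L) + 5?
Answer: -4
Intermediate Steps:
q(L, c) = 5 + 2*L (q(L, c) = 2*L + 5 = 5 + 2*L)
y = 1 (y = 1² = 1)
q(-7, -6) + D(5)*y = (5 + 2*(-7)) + 5*1 = (5 - 14) + 5 = -9 + 5 = -4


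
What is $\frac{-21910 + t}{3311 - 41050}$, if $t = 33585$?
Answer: $- \frac{11675}{37739} \approx -0.30936$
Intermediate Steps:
$\frac{-21910 + t}{3311 - 41050} = \frac{-21910 + 33585}{3311 - 41050} = \frac{11675}{-37739} = 11675 \left(- \frac{1}{37739}\right) = - \frac{11675}{37739}$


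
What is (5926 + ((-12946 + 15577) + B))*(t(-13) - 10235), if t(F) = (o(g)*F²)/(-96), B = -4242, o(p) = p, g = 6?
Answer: -707353635/16 ≈ -4.4210e+7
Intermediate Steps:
t(F) = -F²/16 (t(F) = (6*F²)/(-96) = (6*F²)*(-1/96) = -F²/16)
(5926 + ((-12946 + 15577) + B))*(t(-13) - 10235) = (5926 + ((-12946 + 15577) - 4242))*(-1/16*(-13)² - 10235) = (5926 + (2631 - 4242))*(-1/16*169 - 10235) = (5926 - 1611)*(-169/16 - 10235) = 4315*(-163929/16) = -707353635/16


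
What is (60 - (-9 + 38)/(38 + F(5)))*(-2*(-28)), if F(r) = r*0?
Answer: 63028/19 ≈ 3317.3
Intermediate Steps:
F(r) = 0
(60 - (-9 + 38)/(38 + F(5)))*(-2*(-28)) = (60 - (-9 + 38)/(38 + 0))*(-2*(-28)) = (60 - 29/38)*56 = (2251/38)*56 = 63028/19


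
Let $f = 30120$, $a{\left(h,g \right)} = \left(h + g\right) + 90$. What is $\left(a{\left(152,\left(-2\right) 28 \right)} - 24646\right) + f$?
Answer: $5660$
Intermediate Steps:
$a{\left(h,g \right)} = 90 + g + h$ ($a{\left(h,g \right)} = \left(g + h\right) + 90 = 90 + g + h$)
$\left(a{\left(152,\left(-2\right) 28 \right)} - 24646\right) + f = \left(\left(90 - 56 + 152\right) - 24646\right) + 30120 = \left(186 - 24646\right) + 30120 = -24460 + 30120 = 5660$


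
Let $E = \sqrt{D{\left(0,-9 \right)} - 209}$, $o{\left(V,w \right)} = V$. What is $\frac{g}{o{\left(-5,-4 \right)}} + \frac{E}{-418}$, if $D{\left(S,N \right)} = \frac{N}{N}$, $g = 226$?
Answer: $- \frac{226}{5} - \frac{2 i \sqrt{13}}{209} \approx -45.2 - 0.034503 i$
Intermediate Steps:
$D{\left(S,N \right)} = 1$
$E = 4 i \sqrt{13}$ ($E = \sqrt{1 - 209} = \sqrt{-208} = 4 i \sqrt{13} \approx 14.422 i$)
$\frac{g}{o{\left(-5,-4 \right)}} + \frac{E}{-418} = \frac{226}{-5} + \frac{4 i \sqrt{13}}{-418} = 226 \left(- \frac{1}{5}\right) + 4 i \sqrt{13} \left(- \frac{1}{418}\right) = - \frac{226}{5} - \frac{2 i \sqrt{13}}{209}$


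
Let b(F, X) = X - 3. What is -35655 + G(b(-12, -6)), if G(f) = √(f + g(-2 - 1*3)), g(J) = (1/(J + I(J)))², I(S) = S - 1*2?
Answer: -35655 + I*√1295/12 ≈ -35655.0 + 2.9988*I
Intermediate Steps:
I(S) = -2 + S (I(S) = S - 2 = -2 + S)
g(J) = (-2 + 2*J)⁻² (g(J) = (1/(J + (-2 + J)))² = (1/(-2 + 2*J))² = (-2 + 2*J)⁻²)
b(F, X) = -3 + X
G(f) = √(1/144 + f) (G(f) = √(f + 1/(4*(-1 + (-2 - 1*3))²)) = √(f + 1/(4*(-1 + (-2 - 3))²)) = √(f + 1/(4*(-1 - 5)²)) = √(f + (¼)/(-6)²) = √(f + (¼)*(1/36)) = √(f + 1/144) = √(1/144 + f))
-35655 + G(b(-12, -6)) = -35655 + √(1 + 144*(-3 - 6))/12 = -35655 + √(1 + 144*(-9))/12 = -35655 + √(1 - 1296)/12 = -35655 + √(-1295)/12 = -35655 + (I*√1295)/12 = -35655 + I*√1295/12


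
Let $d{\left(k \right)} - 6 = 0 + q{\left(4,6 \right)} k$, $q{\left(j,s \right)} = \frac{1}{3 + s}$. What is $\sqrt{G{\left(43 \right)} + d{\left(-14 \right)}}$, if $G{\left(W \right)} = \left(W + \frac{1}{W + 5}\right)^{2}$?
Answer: $\frac{\sqrt{4274465}}{48} \approx 43.072$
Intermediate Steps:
$G{\left(W \right)} = \left(W + \frac{1}{5 + W}\right)^{2}$
$d{\left(k \right)} = 6 + \frac{k}{9}$ ($d{\left(k \right)} = 6 + \left(0 + \frac{k}{3 + 6}\right) = 6 + \left(0 + \frac{k}{9}\right) = 6 + \frac{k}{9}$)
$\sqrt{G{\left(43 \right)} + d{\left(-14 \right)}} = \sqrt{\frac{\left(1 + 43^{2} + 5 \cdot 43\right)^{2}}{\left(5 + 43\right)^{2}} + \left(6 + \frac{1}{9} \left(-14\right)\right)} = \sqrt{\frac{\left(1 + 1849 + 215\right)^{2}}{2304} + \left(6 - \frac{14}{9}\right)} = \sqrt{\frac{2065^{2}}{2304} + \frac{40}{9}} = \sqrt{\frac{1}{2304} \cdot 4264225 + \frac{40}{9}} = \sqrt{\frac{4264225}{2304} + \frac{40}{9}} = \sqrt{\frac{4274465}{2304}} = \frac{\sqrt{4274465}}{48}$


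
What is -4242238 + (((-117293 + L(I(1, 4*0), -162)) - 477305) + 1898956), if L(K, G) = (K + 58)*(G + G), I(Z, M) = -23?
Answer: -2949220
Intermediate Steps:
L(K, G) = 2*G*(58 + K) (L(K, G) = (58 + K)*(2*G) = 2*G*(58 + K))
-4242238 + (((-117293 + L(I(1, 4*0), -162)) - 477305) + 1898956) = -4242238 + (((-117293 + 2*(-162)*(58 - 23)) - 477305) + 1898956) = -4242238 + (((-117293 + 2*(-162)*35) - 477305) + 1898956) = -4242238 + (((-117293 - 11340) - 477305) + 1898956) = -4242238 + ((-128633 - 477305) + 1898956) = -4242238 + (-605938 + 1898956) = -4242238 + 1293018 = -2949220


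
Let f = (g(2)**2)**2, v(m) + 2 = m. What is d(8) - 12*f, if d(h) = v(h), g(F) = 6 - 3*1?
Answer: -966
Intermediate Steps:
v(m) = -2 + m
g(F) = 3 (g(F) = 6 - 3 = 3)
d(h) = -2 + h
f = 81 (f = (3**2)**2 = 9**2 = 81)
d(8) - 12*f = (-2 + 8) - 12*81 = 6 - 972 = -966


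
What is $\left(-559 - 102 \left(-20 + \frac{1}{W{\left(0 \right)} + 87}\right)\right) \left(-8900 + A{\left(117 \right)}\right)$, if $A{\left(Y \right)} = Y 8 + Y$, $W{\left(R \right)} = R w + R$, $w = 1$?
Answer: $- \frac{336754005}{29} \approx -1.1612 \cdot 10^{7}$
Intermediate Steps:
$W{\left(R \right)} = 2 R$ ($W{\left(R \right)} = R 1 + R = R + R = 2 R$)
$A{\left(Y \right)} = 9 Y$ ($A{\left(Y \right)} = 8 Y + Y = 9 Y$)
$\left(-559 - 102 \left(-20 + \frac{1}{W{\left(0 \right)} + 87}\right)\right) \left(-8900 + A{\left(117 \right)}\right) = \left(-559 - 102 \left(-20 + \frac{1}{2 \cdot 0 + 87}\right)\right) \left(-8900 + 9 \cdot 117\right) = \left(-559 - 102 \left(-20 + \frac{1}{0 + 87}\right)\right) \left(-8900 + 1053\right) = \left(-559 - 102 \left(-20 + \frac{1}{87}\right)\right) \left(-7847\right) = \left(-559 - - \frac{59126}{29}\right) \left(-7847\right) = \left(-559 + \frac{59126}{29}\right) \left(-7847\right) = \frac{42915}{29} \left(-7847\right) = - \frac{336754005}{29}$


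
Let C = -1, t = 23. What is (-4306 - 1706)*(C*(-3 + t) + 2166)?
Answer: -12901752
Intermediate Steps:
(-4306 - 1706)*(C*(-3 + t) + 2166) = (-4306 - 1706)*(-(-3 + 23) + 2166) = -6012*(-1*20 + 2166) = -6012*(-20 + 2166) = -6012*2146 = -12901752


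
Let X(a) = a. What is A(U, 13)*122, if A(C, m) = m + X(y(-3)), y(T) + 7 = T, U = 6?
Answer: 366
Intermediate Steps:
y(T) = -7 + T
A(C, m) = -10 + m (A(C, m) = m + (-7 - 3) = m - 10 = -10 + m)
A(U, 13)*122 = (-10 + 13)*122 = 3*122 = 366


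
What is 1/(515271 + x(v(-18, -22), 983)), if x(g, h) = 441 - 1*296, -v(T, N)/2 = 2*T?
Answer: 1/515416 ≈ 1.9402e-6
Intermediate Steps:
v(T, N) = -4*T
x(g, h) = 145 (x(g, h) = 441 - 296 = 145)
1/(515271 + x(v(-18, -22), 983)) = 1/(515271 + 145) = 1/515416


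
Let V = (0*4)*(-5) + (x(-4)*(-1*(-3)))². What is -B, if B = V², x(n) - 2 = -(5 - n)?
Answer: -194481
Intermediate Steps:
x(n) = -3 + n (x(n) = 2 - (5 - n) = 2 + (-5 + n) = -3 + n)
V = 441 (V = (0*4)*(-5) + ((-3 - 4)*(-1*(-3)))² = 0*(-5) + (-7*3)² = 0 + (-21)² = 0 + 441 = 441)
B = 194481 (B = 441² = 194481)
-B = -1*194481 = -194481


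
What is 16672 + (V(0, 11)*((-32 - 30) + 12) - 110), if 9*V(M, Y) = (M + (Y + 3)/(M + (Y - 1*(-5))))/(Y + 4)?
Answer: 1788661/108 ≈ 16562.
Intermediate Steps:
V(M, Y) = (M + (3 + Y)/(5 + M + Y))/(9*(4 + Y)) (V(M, Y) = ((M + (Y + 3)/(M + (Y - 1*(-5))))/(Y + 4))/9 = ((M + (3 + Y)/(M + (Y + 5)))/(4 + Y))/9 = ((M + (3 + Y)/(M + (5 + Y)))/(4 + Y))/9 = ((M + (3 + Y)/(5 + M + Y))/(4 + Y))/9 = (M + (3 + Y)/(5 + M + Y))/(9*(4 + Y)))
16672 + (V(0, 11)*((-32 - 30) + 12) - 110) = 16672 + (((3 + 11 + 0² + 5*0 + 0*11)/(9*(20 + 11² + 4*0 + 9*11 + 0*11)))*((-32 - 30) + 12) - 110) = 16672 + (((3 + 11 + 0 + 0 + 0)/(9*(20 + 121 + 0 + 99 + 0)))*(-62 + 12) - 110) = 16672 + (((⅑)*14/240)*(-50) - 110) = 16672 + (((⅑)*(1/240)*14)*(-50) - 110) = 16672 + ((7/1080)*(-50) - 110) = 16672 + (-35/108 - 110) = 16672 - 11915/108 = 1788661/108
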